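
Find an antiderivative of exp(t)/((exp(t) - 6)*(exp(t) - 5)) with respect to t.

Let u = e^t, du = e^t dt.
The integral becomes ∫ du/((u-6)(u-5)); decompose into partial fractions.

log(exp(t) - 6) - log(exp(t) - 5) + C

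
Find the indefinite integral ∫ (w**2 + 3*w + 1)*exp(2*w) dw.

(w**2 + 2*w)*exp(2*w)/2 + C

Use integration by parts with u = w**2 + 3*w + 1, dv = exp(2*w) dw, so v = exp(2*w)/2.
Apply parts 2 times (tabular method): alternate signs, differentiate u down to 0, integrate dv up.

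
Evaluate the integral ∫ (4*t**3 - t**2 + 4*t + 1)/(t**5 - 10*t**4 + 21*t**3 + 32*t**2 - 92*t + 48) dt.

Factor the denominator: (t - 6)*(t - 4)*(t - 1)**2*(t + 2).
Partial-fraction decomposition: -43/(432*(t + 2)) + 26/(75*(t - 1)) + 8/(45*(t - 1)**2) - 257/(108*(t - 4)) + 853/(400*(t - 6)).
Integrate each term; A/(t−a) gives A·log|t−a|; A/(t−a)² gives −A/(t−a).

853*log(t - 6)/400 - 257*log(t - 4)/108 + 26*log(t - 1)/75 - 43*log(t + 2)/432 - 8/(45*t - 45) + C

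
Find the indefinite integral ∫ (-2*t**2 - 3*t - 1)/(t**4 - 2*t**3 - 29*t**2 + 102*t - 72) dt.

Factor the denominator: (t - 4)*(t - 3)*(t - 1)*(t + 6).
Partial-fraction decomposition: 11/(126*(t + 6)) - 1/(7*(t - 1)) + 14/(9*(t - 3)) - 3/(2*(t - 4)).
Integrate each term: A/(t−a) contributes A·log|t−a|.

-3*log(t - 4)/2 + 14*log(t - 3)/9 - log(t - 1)/7 + 11*log(t + 6)/126 + C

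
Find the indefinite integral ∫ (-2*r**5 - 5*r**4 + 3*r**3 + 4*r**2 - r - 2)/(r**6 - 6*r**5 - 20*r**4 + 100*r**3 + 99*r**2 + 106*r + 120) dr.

Factor the denominator: (r - 6)*(r - 5)*(r + 1)*(r + 4)*(r**2 + 1).
Partial-fraction decomposition: (190*r - 1117)/(16354*(r**2 + 1)) - 107/(765*(r + 4)) - 1/(84*(r + 1)) + 2969/(468*(r - 5)) - 10624/(1295*(r - 6)).
Integrate each term; A/(r−a) gives A·log|r−a|; the (Br+D)/(r²+p²) term gives a log and an atan.

-10624*log(r - 6)/1295 + 2969*log(r - 5)/468 - log(r + 1)/84 - 107*log(r + 4)/765 + 95*log(r**2 + 1)/16354 - 1117*atan(r)/16354 + C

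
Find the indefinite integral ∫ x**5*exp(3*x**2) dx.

Let u = x², du = 2x dx; rewrite as (1/2)∫ u^2·exp(3u) du.
Now integrate by parts 2 times.

(9*x**4 - 6*x**2 + 2)*exp(3*x**2)/54 + C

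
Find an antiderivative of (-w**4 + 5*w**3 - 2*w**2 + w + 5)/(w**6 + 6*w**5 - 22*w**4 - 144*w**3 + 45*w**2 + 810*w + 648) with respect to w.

41*log(w - 4)/2450 - 11*log(w - 3)/324 - log(w + 1)/100 - 764*log(w + 3)/1323 + 2449*log(w + 6)/4050 - 58/(63*w + 189) + C

Factor the denominator: (w - 4)*(w - 3)*(w + 1)*(w + 3)**2*(w + 6).
Partial-fraction decomposition: 2449/(4050*(w + 6)) - 764/(1323*(w + 3)) + 58/(63*(w + 3)**2) - 1/(100*(w + 1)) - 11/(324*(w - 3)) + 41/(2450*(w - 4)).
Integrate each term; A/(w−a) gives A·log|w−a|; A/(w−a)² gives −A/(w−a).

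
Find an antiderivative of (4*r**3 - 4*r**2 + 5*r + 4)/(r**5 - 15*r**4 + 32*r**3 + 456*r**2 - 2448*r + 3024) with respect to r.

243*log(r - 7)/13 - 2675*log(r - 6)/144 - 3*log(r - 2)/64 - 517*log(r + 6)/7488 + 377/(24*r - 144) + C

Factor the denominator: (r - 7)*(r - 6)**2*(r - 2)*(r + 6).
Partial-fraction decomposition: -517/(7488*(r + 6)) - 3/(64*(r - 2)) - 2675/(144*(r - 6)) - 377/(24*(r - 6)**2) + 243/(13*(r - 7)).
Integrate each term; A/(r−a) gives A·log|r−a|; A/(r−a)² gives −A/(r−a).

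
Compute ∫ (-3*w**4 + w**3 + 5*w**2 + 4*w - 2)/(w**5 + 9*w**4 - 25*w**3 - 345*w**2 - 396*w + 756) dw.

Factor the denominator: (w - 6)*(w - 1)*(w + 3)*(w + 6)*(w + 7).
Partial-fraction decomposition: -7331/(416*(w + 7)) + 1975/(126*(w + 6)) - 239/(432*(w + 3)) - 1/(224*(w - 1)) - 347/(702*(w - 6)).
Integrate each term: A/(w−a) contributes A·log|w−a|.

-347*log(w - 6)/702 - log(w - 1)/224 - 239*log(w + 3)/432 + 1975*log(w + 6)/126 - 7331*log(w + 7)/416 + C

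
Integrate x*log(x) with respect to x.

x**2*log(x)/2 - x**2/4 + C

Use integration by parts with u = log(x), dv = x dx.
Then du = 1/x dx and v = x**2/2.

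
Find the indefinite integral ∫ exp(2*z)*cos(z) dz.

Let I denote the integral. Integrate by parts with u = cos(z), dv = exp(2*z) dz, so v = exp(2*z)/2: I = exp(2*z)*cos(z)/2 + (1/2)·∫ exp(2*z)*sin(z) dz.
Apply parts again with u = sin(z), dv = exp(2*z) dz: ∫ exp(2*z)*sin(z) dz = exp(2*z)*sin(z)/2 − (1/2)·I. Substituting back brings back I: I = exp(2*z)*sin(z)/4 + exp(2*z)*cos(z)/2 − (1/4)·I.
Solving for I: (1 + 1/4)·I equals the remaining terms, so I = (4/5)·(exp(2*z)*sin(z)/4 + exp(2*z)*cos(z)/2).

exp(2*z)*sin(z)/5 + 2*exp(2*z)*cos(z)/5 + C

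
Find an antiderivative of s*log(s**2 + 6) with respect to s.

s**2*log(s**2 + 6)/2 - s**2/2 + 3*log(s**2 + 6) + C

Let u = s**2 + 6, so du = (2*s) ds.
The integral becomes (1/2)·∫ log(u) du; integrate by parts with u′=log(u), dv′=du.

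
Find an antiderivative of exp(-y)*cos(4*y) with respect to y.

Let I denote the integral. Integrate by parts with u = cos(4*y), dv = exp(-y) dy, so v = -exp(-y): I = -exp(-y)*cos(4*y) − 4·∫ exp(-y)*sin(4*y) dy.
Apply parts again with u = sin(4*y), dv = exp(-y) dy: ∫ exp(-y)*sin(4*y) dy = -exp(-y)*sin(4*y) + 4·I. Substituting back brings back I: I = 4*exp(-y)*sin(4*y) - exp(-y)*cos(4*y) − 16·I.
Solving for I: (1 + 16)·I equals the remaining terms, so I = (1/17)·(4*exp(-y)*sin(4*y) - exp(-y)*cos(4*y)).

4*exp(-y)*sin(4*y)/17 - exp(-y)*cos(4*y)/17 + C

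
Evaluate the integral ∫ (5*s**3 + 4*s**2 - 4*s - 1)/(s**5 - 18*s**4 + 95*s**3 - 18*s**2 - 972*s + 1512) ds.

941*log(s - 7)/25 - 48601*log(s - 6)/1296 - 47*log(s - 2)/400 - 44*log(s + 3)/2025 + 1199/(36*s - 216) + C

Factor the denominator: (s - 7)*(s - 6)**2*(s - 2)*(s + 3).
Partial-fraction decomposition: -44/(2025*(s + 3)) - 47/(400*(s - 2)) - 48601/(1296*(s - 6)) - 1199/(36*(s - 6)**2) + 941/(25*(s - 7)).
Integrate each term; A/(s−a) gives A·log|s−a|; A/(s−a)² gives −A/(s−a).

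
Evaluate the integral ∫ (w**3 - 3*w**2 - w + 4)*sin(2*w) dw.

-w**3*cos(2*w)/2 + 3*w**2*sin(2*w)/4 + 3*w**2*cos(2*w)/2 - 3*w*sin(2*w)/2 + 5*w*cos(2*w)/4 - 5*sin(2*w)/8 - 11*cos(2*w)/4 + C

Use integration by parts with u = w**3 - 3*w**2 - w + 4, dv = sin(2*w) dw, so v = -cos(2*w)/2.
Apply parts 3 times (tabular method): alternate signs, differentiate u down to 0, integrate dv up.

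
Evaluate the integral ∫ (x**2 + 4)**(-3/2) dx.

Substitute x = 2·tan(θ), so dx = 2·sec(θ)^2 dθ and the radical becomes sqrt(x**2 + 4) = 2·sec(θ) by the Pythagorean identity.
Integrate the resulting trig expression in θ, then back-substitute tan(θ) = x/2, sec(θ) = sqrt(x**2 + 4)/2 (absorbing any constant into C).

x/(4*sqrt(x**2 + 4)) + C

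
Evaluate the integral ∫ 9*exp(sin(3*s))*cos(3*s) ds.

3*exp(sin(3*s)) + C

Let u = sin(3*s), so du = (3*cos(3*s)) ds.
Rewriting, the integral becomes 3·∫ e^u du = 3·e^u.
Substituting back, u = sin(3*s).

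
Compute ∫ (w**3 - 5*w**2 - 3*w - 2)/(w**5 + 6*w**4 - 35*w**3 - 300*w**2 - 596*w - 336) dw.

Factor the denominator: (w - 7)*(w + 1)*(w + 2)*(w + 4)*(w + 6).
Partial-fraction decomposition: -19/(26*(w + 6)) + 67/(66*(w + 4)) - 1/(3*(w + 2)) + 1/(24*(w + 1)) + 25/(3432*(w - 7)).
Integrate each term: A/(w−a) contributes A·log|w−a|.

25*log(w - 7)/3432 + log(w + 1)/24 - log(w + 2)/3 + 67*log(w + 4)/66 - 19*log(w + 6)/26 + C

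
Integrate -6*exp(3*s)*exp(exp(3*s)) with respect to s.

Let u = exp(3*s), so du = (3*exp(3*s)) ds.
Rewriting, the integral becomes -2·∫ e^u du = -2·e^u.
Substituting back, u = exp(3*s).

-2*exp(exp(3*s)) + C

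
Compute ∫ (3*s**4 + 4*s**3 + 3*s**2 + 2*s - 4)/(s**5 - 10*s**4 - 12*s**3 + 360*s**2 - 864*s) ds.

Factor the denominator: s*(s - 6)**2*(s - 4)*(s + 6).
Partial-fraction decomposition: 779/(2160*(s + 6)) + 269/(40*(s - 4)) - 589/(144*(s - 6)) + 1217/(36*(s - 6)**2) + 1/(216*s).
Integrate each term; A/(s−a) gives A·log|s−a|; A/(s−a)² gives −A/(s−a).

log(s)/216 - 589*log(s - 6)/144 + 269*log(s - 4)/40 + 779*log(s + 6)/2160 - 1217/(36*s - 216) + C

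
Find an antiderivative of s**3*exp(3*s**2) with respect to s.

Let u = s², du = 2s ds; rewrite as (1/2)∫ u^1·exp(3u) du.
Now integrate by parts 1 time.

(3*s**2 - 1)*exp(3*s**2)/18 + C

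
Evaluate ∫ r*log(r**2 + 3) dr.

Let u = r**2 + 3, so du = (2*r) dr.
The integral becomes (1/2)·∫ log(u) du; integrate by parts with u′=log(u), dv′=du.

r**2*log(r**2 + 3)/2 - r**2/2 + 3*log(r**2 + 3)/2 + C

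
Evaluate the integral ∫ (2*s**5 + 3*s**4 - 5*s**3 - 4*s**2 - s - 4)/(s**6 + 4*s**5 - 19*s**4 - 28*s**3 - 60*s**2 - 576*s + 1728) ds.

303*log(s - 4)/500 - 25*log(s - 2)/624 - 32*log(s + 4)/75 + 5363*log(s + 6)/3600 + 2713*log(s**2 + 9)/14625 - 547*atan(s/3)/14625 + C

Factor the denominator: (s - 4)*(s - 2)*(s + 4)*(s + 6)*(s**2 + 9).
Partial-fraction decomposition: (5426*s - 1641)/(14625*(s**2 + 9)) + 5363/(3600*(s + 6)) - 32/(75*(s + 4)) - 25/(624*(s - 2)) + 303/(500*(s - 4)).
Integrate each term; A/(s−a) gives A·log|s−a|; the (Bs+D)/(s²+p²) term gives a log and an atan.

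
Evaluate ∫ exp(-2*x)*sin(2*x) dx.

Let I denote the integral. Integrate by parts with u = sin(2*x), dv = exp(-2*x) dx, so v = -exp(-2*x)/2: I = -exp(-2*x)*sin(2*x)/2 + ∫ exp(-2*x)*cos(2*x) dx.
Apply parts again with u = cos(2*x), dv = exp(-2*x) dx: ∫ exp(-2*x)*cos(2*x) dx = -exp(-2*x)*cos(2*x)/2 − I. Substituting back brings back I: I = -exp(-2*x)*sin(2*x)/2 - exp(-2*x)*cos(2*x)/2 − I.
Solving for I: (1 + 1)·I equals the remaining terms, so I = (1/2)·(-exp(-2*x)*sin(2*x)/2 - exp(-2*x)*cos(2*x)/2).

-exp(-2*x)*sin(2*x)/4 - exp(-2*x)*cos(2*x)/4 + C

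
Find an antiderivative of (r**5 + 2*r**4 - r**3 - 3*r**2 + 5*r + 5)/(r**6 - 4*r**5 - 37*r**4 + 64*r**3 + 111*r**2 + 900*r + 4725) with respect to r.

Factor the denominator: (r - 7)*(r - 5)*(r + 3)*(r + 5)*(r**2 + 9).
Partial-fraction decomposition: (1037*r + 4620)/(17748*(r**2 + 9)) + 123/(544*(r + 5)) - 91/(2880*(r + 3)) - 841/(1088*(r - 5)) + 7053/(4640*(r - 7)).
Integrate each term; A/(r−a) gives A·log|r−a|; the (Br+D)/(r²+p²) term gives a log and an atan.

7053*log(r - 7)/4640 - 841*log(r - 5)/1088 - 91*log(r + 3)/2880 + 123*log(r + 5)/544 + 61*log(r**2 + 9)/2088 + 385*atan(r/3)/4437 + C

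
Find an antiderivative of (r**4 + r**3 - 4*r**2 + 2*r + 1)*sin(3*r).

Use integration by parts with u = r**4 + r**3 - 4*r**2 + 2*r + 1, dv = sin(3*r) dr, so v = -cos(3*r)/3.
Apply parts 4 times (tabular method): alternate signs, differentiate u down to 0, integrate dv up.

-r**4*cos(3*r)/3 + 4*r**3*sin(3*r)/9 - r**3*cos(3*r)/3 + r**2*sin(3*r)/3 + 16*r**2*cos(3*r)/9 - 32*r*sin(3*r)/27 - 4*r*cos(3*r)/9 + 4*sin(3*r)/27 - 59*cos(3*r)/81 + C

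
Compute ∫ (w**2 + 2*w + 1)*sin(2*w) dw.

Use integration by parts with u = w**2 + 2*w + 1, dv = sin(2*w) dw, so v = -cos(2*w)/2.
Apply parts 2 times (tabular method): alternate signs, differentiate u down to 0, integrate dv up.

-w**2*cos(2*w)/2 + w*sin(2*w)/2 - w*cos(2*w) + sin(2*w)/2 - cos(2*w)/4 + C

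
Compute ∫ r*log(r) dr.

r**2*log(r)/2 - r**2/4 + C

Use integration by parts with u = log(r), dv = r dr.
Then du = 1/r dr and v = r**2/2.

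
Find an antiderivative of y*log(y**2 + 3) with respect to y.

Let u = y**2 + 3, so du = (2*y) dy.
The integral becomes (1/2)·∫ log(u) du; integrate by parts with u′=log(u), dv′=du.

y**2*log(y**2 + 3)/2 - y**2/2 + 3*log(y**2 + 3)/2 + C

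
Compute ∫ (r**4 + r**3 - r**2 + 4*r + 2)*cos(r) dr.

r**4*sin(r) + r**3*sin(r) + 4*r**3*cos(r) - 13*r**2*sin(r) + 3*r**2*cos(r) - 2*r*sin(r) - 26*r*cos(r) + 28*sin(r) - 2*cos(r) + C

Use integration by parts with u = r**4 + r**3 - r**2 + 4*r + 2, dv = cos(r) dr, so v = sin(r).
Apply parts 4 times (tabular method): alternate signs, differentiate u down to 0, integrate dv up.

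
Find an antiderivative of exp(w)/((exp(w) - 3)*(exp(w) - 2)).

Let u = e^w, du = e^w dw.
The integral becomes ∫ du/((u-2)(u-3)); decompose into partial fractions.

log(exp(w) - 3) - log(exp(w) - 2) + C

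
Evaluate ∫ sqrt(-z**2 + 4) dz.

Substitute z = 2·sin(θ), so dz = 2·cos(θ) dθ and the radical becomes sqrt(-z**2 + 4) = 2·cos(θ) by the Pythagorean identity.
Integrate the resulting trig expression in θ, then back-substitute θ = asin(z/2), sin(θ) = z/2, cos(θ) = sqrt(-z**2 + 4)/2 (absorbing any constant into C).

z*sqrt(-z**2 + 4)/2 + 2*asin(z/2) + C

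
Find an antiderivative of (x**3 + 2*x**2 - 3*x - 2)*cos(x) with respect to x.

Use integration by parts with u = x**3 + 2*x**2 - 3*x - 2, dv = cos(x) dx, so v = sin(x).
Apply parts 3 times (tabular method): alternate signs, differentiate u down to 0, integrate dv up.

x**3*sin(x) + 2*x**2*sin(x) + 3*x**2*cos(x) - 9*x*sin(x) + 4*x*cos(x) - 6*sin(x) - 9*cos(x) + C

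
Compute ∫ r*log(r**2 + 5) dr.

Let u = r**2 + 5, so du = (2*r) dr.
The integral becomes (1/2)·∫ log(u) du; integrate by parts with u′=log(u), dv′=du.

r**2*log(r**2 + 5)/2 - r**2/2 + 5*log(r**2 + 5)/2 + C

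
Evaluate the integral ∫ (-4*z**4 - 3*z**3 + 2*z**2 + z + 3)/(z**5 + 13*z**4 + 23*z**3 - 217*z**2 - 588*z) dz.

Factor the denominator: z*(z - 4)*(z + 3)*(z + 7)**2.
Partial-fraction decomposition: -25681/(8624*(z + 7)) + 771/(28*(z + 7)**2) - 75/(112*(z + 3)) - 107/(308*(z - 4)) - 1/(196*z).
Integrate each term; A/(z−a) gives A·log|z−a|; A/(z−a)² gives −A/(z−a).

-log(z)/196 - 107*log(z - 4)/308 - 75*log(z + 3)/112 - 25681*log(z + 7)/8624 - 771/(28*z + 196) + C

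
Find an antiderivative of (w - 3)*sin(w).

Use integration by parts with u = w - 3, dv = sin(w) dw, so v = -cos(w).
Apply parts 1 times (tabular method): alternate signs, differentiate u down to 0, integrate dv up.

-w*cos(w) + sin(w) + 3*cos(w) + C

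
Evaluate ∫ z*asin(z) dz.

z**2*asin(z)/2 + z*sqrt(-z**2 + 1)/4 - asin(z)/4 + C

Use integration by parts with u = arcsin(z), dv = z dz.
Then du = 1/sqrt(-z**2 + 1) dz.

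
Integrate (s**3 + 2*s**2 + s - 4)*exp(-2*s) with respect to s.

(-4*s**3 - 14*s**2 - 18*s + 7)*exp(-2*s)/8 + C

Use integration by parts with u = s**3 + 2*s**2 + s - 4, dv = exp(-2*s) ds, so v = -exp(-2*s)/2.
Apply parts 3 times (tabular method): alternate signs, differentiate u down to 0, integrate dv up.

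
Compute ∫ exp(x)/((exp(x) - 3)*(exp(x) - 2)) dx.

Let u = e^x, du = e^x dx.
The integral becomes ∫ du/((u-3)(u-2)); decompose into partial fractions.

log(exp(x) - 3) - log(exp(x) - 2) + C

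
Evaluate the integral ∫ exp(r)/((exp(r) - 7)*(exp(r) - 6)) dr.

log(exp(r) - 7) - log(exp(r) - 6) + C

Let u = e^r, du = e^r dr.
The integral becomes ∫ du/((u-6)(u-7)); decompose into partial fractions.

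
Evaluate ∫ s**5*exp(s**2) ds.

(s**4 - 2*s**2 + 2)*exp(s**2)/2 + C

Let u = s², du = 2s ds; rewrite as (1/2)∫ u^2·exp(1u) du.
Now integrate by parts 2 times.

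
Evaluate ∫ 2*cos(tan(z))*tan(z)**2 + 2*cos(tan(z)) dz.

2*sin(tan(z)) + C

Let u = tan(z), so du = (tan(z)**2 + 1) dz.
Rewriting, the integral becomes 2·∫ cos(u) du = 2·sin(u).
Substituting back, u = tan(z).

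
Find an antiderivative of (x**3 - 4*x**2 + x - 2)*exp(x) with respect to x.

(x**3 - 7*x**2 + 15*x - 17)*exp(x) + C

Use integration by parts with u = x**3 - 4*x**2 + x - 2, dv = exp(x) dx, so v = exp(x).
Apply parts 3 times (tabular method): alternate signs, differentiate u down to 0, integrate dv up.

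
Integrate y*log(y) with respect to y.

Use integration by parts with u = log(y), dv = y dy.
Then du = 1/y dy and v = y**2/2.

y**2*log(y)/2 - y**2/4 + C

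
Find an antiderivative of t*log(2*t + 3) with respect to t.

Use integration by parts with u = log(2*t + 3), dv = t dt.
Then du = 2/(2*t + 3) dt and v = t**2/2.

t**2*log(2*t + 3)/2 - t**2/4 + 3*t/4 - 9*log(2*t + 3)/8 + C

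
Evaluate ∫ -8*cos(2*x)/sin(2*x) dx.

-4*log(sin(2*x)) + C

Let u = sin(2*x), so du = (2*cos(2*x)) dx.
Rewriting, the integral becomes -4·∫ 1/u du = -4·log(u).
Substituting back, u = sin(2*x).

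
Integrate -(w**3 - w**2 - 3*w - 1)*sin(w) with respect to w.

Use integration by parts with u = w**3 - w**2 - 3*w - 1, dv = -sin(w) dw, so v = cos(w).
Apply parts 3 times (tabular method): alternate signs, differentiate u down to 0, integrate dv up.

w**3*cos(w) - 3*w**2*sin(w) - w**2*cos(w) + 2*w*sin(w) - 9*w*cos(w) + 9*sin(w) + cos(w) + C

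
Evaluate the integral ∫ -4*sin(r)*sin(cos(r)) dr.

-4*cos(cos(r)) + C

Let u = cos(r), so du = (-sin(r)) dr.
Rewriting, the integral becomes 4·∫ sin(u) du = 4·-cos(u).
Substituting back, u = cos(r).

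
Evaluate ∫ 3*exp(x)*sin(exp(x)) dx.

-3*cos(exp(x)) + C

Let u = exp(x), so du = (exp(x)) dx.
Rewriting, the integral becomes 3·∫ sin(u) du = 3·-cos(u).
Substituting back, u = exp(x).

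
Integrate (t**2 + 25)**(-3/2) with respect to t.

Substitute t = 5·tan(θ), so dt = 5·sec(θ)^2 dθ and the radical becomes sqrt(t**2 + 25) = 5·sec(θ) by the Pythagorean identity.
Integrate the resulting trig expression in θ, then back-substitute tan(θ) = t/5, sec(θ) = sqrt(t**2 + 25)/5 (absorbing any constant into C).

t/(25*sqrt(t**2 + 25)) + C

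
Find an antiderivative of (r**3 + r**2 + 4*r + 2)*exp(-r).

(-r**3 - 4*r**2 - 12*r - 14)*exp(-r) + C

Use integration by parts with u = r**3 + r**2 + 4*r + 2, dv = exp(-r) dr, so v = -exp(-r).
Apply parts 3 times (tabular method): alternate signs, differentiate u down to 0, integrate dv up.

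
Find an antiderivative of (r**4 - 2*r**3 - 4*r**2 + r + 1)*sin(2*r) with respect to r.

Use integration by parts with u = r**4 - 2*r**3 - 4*r**2 + r + 1, dv = sin(2*r) dr, so v = -cos(2*r)/2.
Apply parts 4 times (tabular method): alternate signs, differentiate u down to 0, integrate dv up.

-r**4*cos(2*r)/2 + r**3*sin(2*r) + r**3*cos(2*r) - 3*r**2*sin(2*r)/2 + 7*r**2*cos(2*r)/2 - 7*r*sin(2*r)/2 - 2*r*cos(2*r) + sin(2*r) - 9*cos(2*r)/4 + C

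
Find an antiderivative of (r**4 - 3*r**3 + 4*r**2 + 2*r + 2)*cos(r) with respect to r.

r**4*sin(r) - 3*r**3*sin(r) + 4*r**3*cos(r) - 8*r**2*sin(r) - 9*r**2*cos(r) + 20*r*sin(r) - 16*r*cos(r) + 18*sin(r) + 20*cos(r) + C

Use integration by parts with u = r**4 - 3*r**3 + 4*r**2 + 2*r + 2, dv = cos(r) dr, so v = sin(r).
Apply parts 4 times (tabular method): alternate signs, differentiate u down to 0, integrate dv up.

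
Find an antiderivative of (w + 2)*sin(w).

-w*cos(w) + sin(w) - 2*cos(w) + C

Use integration by parts with u = w + 2, dv = sin(w) dw, so v = -cos(w).
Apply parts 1 times (tabular method): alternate signs, differentiate u down to 0, integrate dv up.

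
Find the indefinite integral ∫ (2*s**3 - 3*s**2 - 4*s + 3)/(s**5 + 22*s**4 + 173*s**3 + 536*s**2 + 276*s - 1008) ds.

-log(s - 1)/980 + 157*log(s + 4)/60 + 6037*log(s + 6)/196 - 401*log(s + 7)/12 + 513/(14*s + 84) + C

Factor the denominator: (s - 1)*(s + 4)*(s + 6)**2*(s + 7).
Partial-fraction decomposition: -401/(12*(s + 7)) + 6037/(196*(s + 6)) - 513/(14*(s + 6)**2) + 157/(60*(s + 4)) - 1/(980*(s - 1)).
Integrate each term; A/(s−a) gives A·log|s−a|; A/(s−a)² gives −A/(s−a).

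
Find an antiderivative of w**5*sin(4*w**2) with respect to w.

Let u = w², du = 2w dw; rewrite as (1/2)∫ u^2·sin(4u) du.
Now integrate by parts 2 times.

-w**4*cos(4*w**2)/8 + w**2*sin(4*w**2)/16 + cos(4*w**2)/64 + C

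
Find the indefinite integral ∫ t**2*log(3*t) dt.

Use integration by parts with u = log(3*t), dv = t**2 dt.
Then du = 1/t dt and v = t**3/3.

t**3*(log(t) + log(3))/3 - t**3/9 + C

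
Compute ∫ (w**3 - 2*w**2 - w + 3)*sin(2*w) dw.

-w**3*cos(2*w)/2 + 3*w**2*sin(2*w)/4 + w**2*cos(2*w) - w*sin(2*w) + 5*w*cos(2*w)/4 - 5*sin(2*w)/8 - 2*cos(2*w) + C

Use integration by parts with u = w**3 - 2*w**2 - w + 3, dv = sin(2*w) dw, so v = -cos(2*w)/2.
Apply parts 3 times (tabular method): alternate signs, differentiate u down to 0, integrate dv up.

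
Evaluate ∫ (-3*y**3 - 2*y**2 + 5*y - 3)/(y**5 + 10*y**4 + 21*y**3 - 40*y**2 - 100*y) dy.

Factor the denominator: y*(y - 2)*(y + 2)*(y + 5)**2.
Partial-fraction decomposition: -29/(3675*(y + 5)) - 99/(35*(y + 5)**2) + 1/(24*(y + 2)) - 25/(392*(y - 2)) + 3/(100*y).
Integrate each term; A/(y−a) gives A·log|y−a|; A/(y−a)² gives −A/(y−a).

3*log(y)/100 - 25*log(y - 2)/392 + log(y + 2)/24 - 29*log(y + 5)/3675 + 99/(35*y + 175) + C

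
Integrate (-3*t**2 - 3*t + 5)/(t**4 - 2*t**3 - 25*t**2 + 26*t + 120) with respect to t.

-85*log(t - 5)/126 + 31*log(t - 3)/70 - log(t + 2)/70 + 31*log(t + 4)/126 + C

Factor the denominator: (t - 5)*(t - 3)*(t + 2)*(t + 4).
Partial-fraction decomposition: 31/(126*(t + 4)) - 1/(70*(t + 2)) + 31/(70*(t - 3)) - 85/(126*(t - 5)).
Integrate each term: A/(t−a) contributes A·log|t−a|.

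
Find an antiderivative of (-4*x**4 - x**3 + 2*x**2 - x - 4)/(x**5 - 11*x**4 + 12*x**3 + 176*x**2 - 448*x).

Factor the denominator: x*(x - 7)*(x - 4)**2*(x + 4).
Partial-fraction decomposition: -29/(88*(x + 4)) + 1519/(144*(x - 4)) + 133/(12*(x - 4)**2) - 9860/(693*(x - 7)) + 1/(112*x).
Integrate each term; A/(x−a) gives A·log|x−a|; A/(x−a)² gives −A/(x−a).

log(x)/112 - 9860*log(x - 7)/693 + 1519*log(x - 4)/144 - 29*log(x + 4)/88 - 133/(12*x - 48) + C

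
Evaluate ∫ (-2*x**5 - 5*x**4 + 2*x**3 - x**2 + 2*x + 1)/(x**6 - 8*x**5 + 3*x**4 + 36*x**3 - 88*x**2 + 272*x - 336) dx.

Factor the denominator: (x - 7)*(x - 2)**2*(x + 3)*(x**2 + 4).
Partial-fraction decomposition: (191*x - 200)/(848*(x**2 + 4)) - 1/(250*(x + 3)) + 469/(400*(x - 2)) + 127/(200*(x - 2)**2) - 44967/(13250*(x - 7)).
Integrate each term; A/(x−a) gives A·log|x−a|; the (Bx+D)/(x²+p²) term gives a log and an atan.

-44967*log(x - 7)/13250 + 469*log(x - 2)/400 - log(x + 3)/250 + 191*log(x**2 + 4)/1696 - 25*atan(x/2)/212 - 127/(200*x - 400) + C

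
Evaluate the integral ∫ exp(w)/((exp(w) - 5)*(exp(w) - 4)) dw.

Let u = e^w, du = e^w dw.
The integral becomes ∫ du/((u-4)(u-5)); decompose into partial fractions.

log(exp(w) - 5) - log(exp(w) - 4) + C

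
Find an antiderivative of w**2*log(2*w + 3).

w**3*log(2*w + 3)/3 - w**3/9 + w**2/4 - 3*w/4 + 9*log(2*w + 3)/8 + C

Use integration by parts with u = log(2*w + 3), dv = w**2 dw.
Then du = 2/(2*w + 3) dw and v = w**3/3.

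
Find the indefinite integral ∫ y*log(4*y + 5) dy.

Use integration by parts with u = log(4*y + 5), dv = y dy.
Then du = 4/(4*y + 5) dy and v = y**2/2.

y**2*log(4*y + 5)/2 - y**2/4 + 5*y/8 - 25*log(4*y + 5)/32 + C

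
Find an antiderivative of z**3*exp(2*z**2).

(2*z**2 - 1)*exp(2*z**2)/8 + C

Let u = z², du = 2z dz; rewrite as (1/2)∫ u^1·exp(2u) du.
Now integrate by parts 1 time.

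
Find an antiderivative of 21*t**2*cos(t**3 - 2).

Let u = t**3 - 2, so du = (3*t**2) dt.
Rewriting, the integral becomes 7·∫ cos(u) du = 7·sin(u).
Substituting back, u = t**3 - 2.

7*sin(t**3 - 2) + C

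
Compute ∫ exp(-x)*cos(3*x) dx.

3*exp(-x)*sin(3*x)/10 - exp(-x)*cos(3*x)/10 + C

Let I denote the integral. Integrate by parts with u = cos(3*x), dv = exp(-x) dx, so v = -exp(-x): I = -exp(-x)*cos(3*x) − 3·∫ exp(-x)*sin(3*x) dx.
Apply parts again with u = sin(3*x), dv = exp(-x) dx: ∫ exp(-x)*sin(3*x) dx = -exp(-x)*sin(3*x) + 3·I. Substituting back brings back I: I = 3*exp(-x)*sin(3*x) - exp(-x)*cos(3*x) − 9·I.
Solving for I: (1 + 9)·I equals the remaining terms, so I = (1/10)·(3*exp(-x)*sin(3*x) - exp(-x)*cos(3*x)).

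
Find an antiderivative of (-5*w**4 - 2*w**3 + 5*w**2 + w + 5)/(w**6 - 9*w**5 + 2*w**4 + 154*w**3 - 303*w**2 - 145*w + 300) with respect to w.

731*log(w - 5)/432 - 29*log(w - 3)/16 - log(w - 1)/80 + log(w + 1)/144 + 17*log(w + 4)/135 + 15/(2*w - 10) + C

Factor the denominator: (w - 5)**2*(w - 3)*(w - 1)*(w + 1)*(w + 4).
Partial-fraction decomposition: 17/(135*(w + 4)) + 1/(144*(w + 1)) - 1/(80*(w - 1)) - 29/(16*(w - 3)) + 731/(432*(w - 5)) - 15/(2*(w - 5)**2).
Integrate each term; A/(w−a) gives A·log|w−a|; A/(w−a)² gives −A/(w−a).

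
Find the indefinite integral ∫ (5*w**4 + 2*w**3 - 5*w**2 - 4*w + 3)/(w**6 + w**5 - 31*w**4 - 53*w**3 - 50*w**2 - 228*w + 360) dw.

Factor the denominator: (w - 6)*(w - 1)*(w + 3)*(w + 5)*(w**2 + 4).
Partial-fraction decomposition: (3331*w + 28266)/(75400*(w**2 + 4)) - 2773/(3828*(w + 5)) + 107/(312*(w + 3)) - 1/(600*(w - 1)) + 2237/(6600*(w - 6)).
Integrate each term; A/(w−a) gives A·log|w−a|; the (Bw+D)/(w²+p²) term gives a log and an atan.

2237*log(w - 6)/6600 - log(w - 1)/600 + 107*log(w + 3)/312 - 2773*log(w + 5)/3828 + 3331*log(w**2 + 4)/150800 + 14133*atan(w/2)/75400 + C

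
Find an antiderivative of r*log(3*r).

Use integration by parts with u = log(3*r), dv = r dr.
Then du = 1/r dr and v = r**2/2.

r**2*(log(r) + log(3))/2 - r**2/4 + C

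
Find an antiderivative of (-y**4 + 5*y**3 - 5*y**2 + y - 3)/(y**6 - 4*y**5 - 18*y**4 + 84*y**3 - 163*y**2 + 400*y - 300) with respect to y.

Factor the denominator: (y - 5)*(y - 3)*(y - 1)*(y + 5)*(y**2 + 4).
Partial-fraction decomposition: -(23*y + 303)/(1885*(y**2 + 4)) + 461/(4640*(y + 5)) - 1/(80*(y - 1)) - 9/(416*(y - 3)) - 123/(2320*(y - 5)).
Integrate each term; A/(y−a) gives A·log|y−a|; the (By+D)/(y²+p²) term gives a log and an atan.

-123*log(y - 5)/2320 - 9*log(y - 3)/416 - log(y - 1)/80 + 461*log(y + 5)/4640 - 23*log(y**2 + 4)/3770 - 303*atan(y/2)/3770 + C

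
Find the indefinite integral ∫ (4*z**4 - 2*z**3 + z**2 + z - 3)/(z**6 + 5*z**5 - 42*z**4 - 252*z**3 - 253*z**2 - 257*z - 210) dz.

8971*log(z - 7)/62400 - 3*log(z + 1)/320 + 2767*log(z + 5)/1248 - 5643*log(z + 6)/2405 - 249*log(z**2 + 1)/96200 - 393*atan(z)/48100 + C

Factor the denominator: (z - 7)*(z + 1)*(z + 5)*(z + 6)*(z**2 + 1).
Partial-fraction decomposition: -3*(83*z + 131)/(48100*(z**2 + 1)) - 5643/(2405*(z + 6)) + 2767/(1248*(z + 5)) - 3/(320*(z + 1)) + 8971/(62400*(z - 7)).
Integrate each term; A/(z−a) gives A·log|z−a|; the (Bz+D)/(z²+p²) term gives a log and an atan.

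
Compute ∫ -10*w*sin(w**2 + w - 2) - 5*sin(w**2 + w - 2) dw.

Let u = w**2 + w - 2, so du = (2*w + 1) dw.
Rewriting, the integral becomes -5·∫ sin(u) du = -5·-cos(u).
Substituting back, u = w**2 + w - 2.

5*cos(w**2 + w - 2) + C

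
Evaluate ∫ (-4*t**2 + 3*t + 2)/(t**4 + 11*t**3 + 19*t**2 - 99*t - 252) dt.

-5*log(t - 3)/84 - 74*log(t + 4)/21 + 43*log(t**2 + 10*t + 21)/24 + C

Factor the denominator: (t - 3)*(t + 3)*(t + 4)*(t + 7).
Partial-fraction decomposition: 43/(24*(t + 7)) - 74/(21*(t + 4)) + 43/(24*(t + 3)) - 5/(84*(t - 3)).
Integrate each term: A/(t−a) contributes A·log|t−a|.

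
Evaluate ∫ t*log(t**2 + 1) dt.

t**2*log(t**2 + 1)/2 - t**2/2 + log(t**2 + 1)/2 + C

Let u = t**2 + 1, so du = (2*t) dt.
The integral becomes (1/2)·∫ log(u) du; integrate by parts with u′=log(u), dv′=du.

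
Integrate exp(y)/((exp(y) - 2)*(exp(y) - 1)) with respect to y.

log(exp(y) - 2) - log(exp(y) - 1) + C

Let u = e^y, du = e^y dy.
The integral becomes ∫ du/((u-2)(u-1)); decompose into partial fractions.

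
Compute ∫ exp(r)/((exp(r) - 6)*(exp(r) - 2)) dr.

log(exp(r) - 6)/4 - log(exp(r) - 2)/4 + C

Let u = e^r, du = e^r dr.
The integral becomes ∫ du/((u-6)(u-2)); decompose into partial fractions.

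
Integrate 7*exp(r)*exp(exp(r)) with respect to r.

7*exp(exp(r)) + C

Let u = exp(r), so du = (exp(r)) dr.
Rewriting, the integral becomes 7·∫ e^u du = 7·e^u.
Substituting back, u = exp(r).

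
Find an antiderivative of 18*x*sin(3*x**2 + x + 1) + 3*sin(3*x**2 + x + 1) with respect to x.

-3*cos(3*x**2 + x + 1) + C

Let u = 3*x**2 + x + 1, so du = (6*x + 1) dx.
Rewriting, the integral becomes 3·∫ sin(u) du = 3·-cos(u).
Substituting back, u = 3*x**2 + x + 1.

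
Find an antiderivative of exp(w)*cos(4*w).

4*exp(w)*sin(4*w)/17 + exp(w)*cos(4*w)/17 + C

Let I denote the integral. Integrate by parts with u = cos(4*w), dv = exp(w) dw, so v = exp(w): I = exp(w)*cos(4*w) + 4·∫ exp(w)*sin(4*w) dw.
Apply parts again with u = sin(4*w), dv = exp(w) dw: ∫ exp(w)*sin(4*w) dw = exp(w)*sin(4*w) − 4·I. Substituting back brings back I: I = 4*exp(w)*sin(4*w) + exp(w)*cos(4*w) − 16·I.
Solving for I: (1 + 16)·I equals the remaining terms, so I = (1/17)·(4*exp(w)*sin(4*w) + exp(w)*cos(4*w)).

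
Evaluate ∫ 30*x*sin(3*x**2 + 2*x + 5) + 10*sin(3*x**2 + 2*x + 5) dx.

Let u = 3*x**2 + 2*x + 5, so du = (6*x + 2) dx.
Rewriting, the integral becomes 5·∫ sin(u) du = 5·-cos(u).
Substituting back, u = 3*x**2 + 2*x + 5.

-5*cos(3*x**2 + 2*x + 5) + C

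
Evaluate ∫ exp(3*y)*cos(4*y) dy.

Let I denote the integral. Integrate by parts with u = cos(4*y), dv = exp(3*y) dy, so v = exp(3*y)/3: I = exp(3*y)*cos(4*y)/3 + (4/3)·∫ exp(3*y)*sin(4*y) dy.
Apply parts again with u = sin(4*y), dv = exp(3*y) dy: ∫ exp(3*y)*sin(4*y) dy = exp(3*y)*sin(4*y)/3 − (4/3)·I. Substituting back brings back I: I = 4*exp(3*y)*sin(4*y)/9 + exp(3*y)*cos(4*y)/3 − (16/9)·I.
Solving for I: (1 + 16/9)·I equals the remaining terms, so I = (9/25)·(4*exp(3*y)*sin(4*y)/9 + exp(3*y)*cos(4*y)/3).

4*exp(3*y)*sin(4*y)/25 + 3*exp(3*y)*cos(4*y)/25 + C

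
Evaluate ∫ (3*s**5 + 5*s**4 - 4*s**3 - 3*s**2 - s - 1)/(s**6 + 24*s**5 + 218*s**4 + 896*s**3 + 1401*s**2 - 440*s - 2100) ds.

-log(s - 1)/6048 - log(s + 2)/108 + 12425*log(s + 5)/36 - 16087*log(s + 6)/28 + 7437*log(s + 7)/32 + 5821/(36*s + 180) + C

Factor the denominator: (s - 1)*(s + 2)*(s + 5)**2*(s + 6)*(s + 7).
Partial-fraction decomposition: 7437/(32*(s + 7)) - 16087/(28*(s + 6)) + 12425/(36*(s + 5)) - 5821/(36*(s + 5)**2) - 1/(108*(s + 2)) - 1/(6048*(s - 1)).
Integrate each term; A/(s−a) gives A·log|s−a|; A/(s−a)² gives −A/(s−a).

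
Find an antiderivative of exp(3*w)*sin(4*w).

Let I denote the integral. Integrate by parts with u = sin(4*w), dv = exp(3*w) dw, so v = exp(3*w)/3: I = exp(3*w)*sin(4*w)/3 − (4/3)·∫ exp(3*w)*cos(4*w) dw.
Apply parts again with u = cos(4*w), dv = exp(3*w) dw: ∫ exp(3*w)*cos(4*w) dw = exp(3*w)*cos(4*w)/3 + (4/3)·I. Substituting back brings back I: I = exp(3*w)*sin(4*w)/3 - 4*exp(3*w)*cos(4*w)/9 − (16/9)·I.
Solving for I: (1 + 16/9)·I equals the remaining terms, so I = (9/25)·(exp(3*w)*sin(4*w)/3 - 4*exp(3*w)*cos(4*w)/9).

3*exp(3*w)*sin(4*w)/25 - 4*exp(3*w)*cos(4*w)/25 + C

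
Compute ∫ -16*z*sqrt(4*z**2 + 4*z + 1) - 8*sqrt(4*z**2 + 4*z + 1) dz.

Let u = 4*z**2 + 4*z + 1, so du = (8*z + 4) dz.
Rewriting, the integral becomes -2·∫ √u du = -2·(2/3)u^(3/2).
Substituting back, u = 4*z**2 + 4*z + 1.

-4*(4*z**2 + 4*z + 1)**(3/2)/3 + C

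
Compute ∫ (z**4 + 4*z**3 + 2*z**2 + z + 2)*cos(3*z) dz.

Use integration by parts with u = z**4 + 4*z**3 + 2*z**2 + z + 2, dv = cos(3*z) dz, so v = sin(3*z)/3.
Apply parts 4 times (tabular method): alternate signs, differentiate u down to 0, integrate dv up.

z**4*sin(3*z)/3 + 4*z**3*sin(3*z)/3 + 4*z**3*cos(3*z)/9 + 2*z**2*sin(3*z)/9 + 4*z**2*cos(3*z)/3 - 5*z*sin(3*z)/9 + 4*z*cos(3*z)/27 + 50*sin(3*z)/81 - 5*cos(3*z)/27 + C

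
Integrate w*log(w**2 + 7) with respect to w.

w**2*log(w**2 + 7)/2 - w**2/2 + 7*log(w**2 + 7)/2 + C

Let u = w**2 + 7, so du = (2*w) dw.
The integral becomes (1/2)·∫ log(u) du; integrate by parts with u′=log(u), dv′=du.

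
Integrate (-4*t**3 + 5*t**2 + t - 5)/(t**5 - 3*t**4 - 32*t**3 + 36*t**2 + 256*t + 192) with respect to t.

Factor the denominator: (t - 6)*(t - 4)*(t + 1)*(t + 2)*(t + 4).
Partial-fraction decomposition: 109/(160*(t + 4)) - 15/(32*(t + 2)) + 1/(35*(t + 1)) + 59/(160*(t - 4)) - 683/(1120*(t - 6)).
Integrate each term: A/(t−a) contributes A·log|t−a|.

-683*log(t - 6)/1120 + 59*log(t - 4)/160 + log(t + 1)/35 - 15*log(t + 2)/32 + 109*log(t + 4)/160 + C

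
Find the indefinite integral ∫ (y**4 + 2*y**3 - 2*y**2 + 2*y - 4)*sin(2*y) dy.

-y**4*cos(2*y)/2 + y**3*sin(2*y) - y**3*cos(2*y) + 3*y**2*sin(2*y)/2 + 5*y**2*cos(2*y)/2 - 5*y*sin(2*y)/2 + y*cos(2*y)/2 - sin(2*y)/4 + 3*cos(2*y)/4 + C

Use integration by parts with u = y**4 + 2*y**3 - 2*y**2 + 2*y - 4, dv = sin(2*y) dy, so v = -cos(2*y)/2.
Apply parts 4 times (tabular method): alternate signs, differentiate u down to 0, integrate dv up.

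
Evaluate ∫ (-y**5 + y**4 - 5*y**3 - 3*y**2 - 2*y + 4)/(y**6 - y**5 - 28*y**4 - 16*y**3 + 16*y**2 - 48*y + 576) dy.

-1919*log(y - 6)/3600 + 17*log(y - 2)/240 + 34*log(y + 3)/45 - 391*log(y + 4)/300 + log(y**2 + 4)/200 + 11*atan(y/2)/200 + C

Factor the denominator: (y - 6)*(y - 2)*(y + 3)*(y + 4)*(y**2 + 4).
Partial-fraction decomposition: (y + 11)/(100*(y**2 + 4)) - 391/(300*(y + 4)) + 34/(45*(y + 3)) + 17/(240*(y - 2)) - 1919/(3600*(y - 6)).
Integrate each term; A/(y−a) gives A·log|y−a|; the (By+D)/(y²+p²) term gives a log and an atan.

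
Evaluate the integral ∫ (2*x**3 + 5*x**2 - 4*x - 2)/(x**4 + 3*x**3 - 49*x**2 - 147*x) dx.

Factor the denominator: x*(x - 7)*(x + 3)*(x + 7).
Partial-fraction decomposition: 415/(392*(x + 7)) + 1/(120*(x + 3)) + 901/(980*(x - 7)) + 2/(147*x).
Integrate each term: A/(x−a) contributes A·log|x−a|.

2*log(x)/147 + 901*log(x - 7)/980 + log(x + 3)/120 + 415*log(x + 7)/392 + C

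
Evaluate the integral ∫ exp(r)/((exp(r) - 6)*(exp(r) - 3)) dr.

log(exp(r) - 6)/3 - log(exp(r) - 3)/3 + C

Let u = e^r, du = e^r dr.
The integral becomes ∫ du/((u-3)(u-6)); decompose into partial fractions.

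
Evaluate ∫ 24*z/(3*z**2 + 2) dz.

4*log(3*z**2 + 2) + C

Let u = 3*z**2 + 2, so du = (6*z) dz.
Rewriting, the integral becomes 4·∫ 1/u du = 4·log(u).
Substituting back, u = 3*z**2 + 2.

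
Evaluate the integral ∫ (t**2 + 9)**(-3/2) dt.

t/(9*sqrt(t**2 + 9)) + C

Substitute t = 3·tan(θ), so dt = 3·sec(θ)^2 dθ and the radical becomes sqrt(t**2 + 9) = 3·sec(θ) by the Pythagorean identity.
Integrate the resulting trig expression in θ, then back-substitute tan(θ) = t/3, sec(θ) = sqrt(t**2 + 9)/3 (absorbing any constant into C).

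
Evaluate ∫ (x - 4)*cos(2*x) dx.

Use integration by parts with u = x - 4, dv = cos(2*x) dx, so v = sin(2*x)/2.
Apply parts 1 times (tabular method): alternate signs, differentiate u down to 0, integrate dv up.

x*sin(2*x)/2 - 2*sin(2*x) + cos(2*x)/4 + C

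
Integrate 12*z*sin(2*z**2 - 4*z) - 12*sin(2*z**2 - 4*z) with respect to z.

Let u = 2*z**2 - 4*z, so du = (4*z - 4) dz.
Rewriting, the integral becomes 3·∫ sin(u) du = 3·-cos(u).
Substituting back, u = 2*z**2 - 4*z.

-3*cos(2*z**2 - 4*z) + C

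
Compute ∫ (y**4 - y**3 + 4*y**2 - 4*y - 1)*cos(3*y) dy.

y**4*sin(3*y)/3 - y**3*sin(3*y)/3 + 4*y**3*cos(3*y)/9 + 8*y**2*sin(3*y)/9 - y**2*cos(3*y)/3 - 10*y*sin(3*y)/9 + 16*y*cos(3*y)/27 - 43*sin(3*y)/81 - 10*cos(3*y)/27 + C

Use integration by parts with u = y**4 - y**3 + 4*y**2 - 4*y - 1, dv = cos(3*y) dy, so v = sin(3*y)/3.
Apply parts 4 times (tabular method): alternate signs, differentiate u down to 0, integrate dv up.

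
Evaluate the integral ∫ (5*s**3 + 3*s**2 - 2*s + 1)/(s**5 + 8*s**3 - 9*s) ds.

-log(s)/9 + 7*log(s - 1)/20 + log(s + 1)/20 - 13*log(s**2 + 9)/90 + 47*atan(s/3)/30 + C

Factor the denominator: s*(s - 1)*(s + 1)*(s**2 + 9).
Partial-fraction decomposition: -(26*s - 423)/(90*(s**2 + 9)) + 1/(20*(s + 1)) + 7/(20*(s - 1)) - 1/(9*s).
Integrate each term; A/(s−a) gives A·log|s−a|; the (Bs+D)/(s²+p²) term gives a log and an atan.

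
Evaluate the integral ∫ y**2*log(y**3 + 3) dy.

y**3*log(y**3 + 3)/3 - y**3/3 + log(y**3 + 3) + C

Let u = y**3 + 3, so du = (3*y**2) dy.
The integral becomes (1/3)·∫ log(u) du; integrate by parts with u′=log(u), dv′=du.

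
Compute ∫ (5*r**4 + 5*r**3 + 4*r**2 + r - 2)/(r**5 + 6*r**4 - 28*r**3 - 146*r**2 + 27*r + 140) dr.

3853*log(r - 5)/2592 - 13*log(r - 1)/320 + log(r + 1)/216 - 1018*log(r + 4)/405 + 10477*log(r + 7)/1728 + C

Factor the denominator: (r - 5)*(r - 1)*(r + 1)*(r + 4)*(r + 7).
Partial-fraction decomposition: 10477/(1728*(r + 7)) - 1018/(405*(r + 4)) + 1/(216*(r + 1)) - 13/(320*(r - 1)) + 3853/(2592*(r - 5)).
Integrate each term: A/(r−a) contributes A·log|r−a|.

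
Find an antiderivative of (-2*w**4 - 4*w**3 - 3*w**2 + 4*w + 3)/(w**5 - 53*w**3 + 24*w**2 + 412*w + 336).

Factor the denominator: (w - 6)*(w - 4)*(w + 1)*(w + 2)*(w + 7).
Partial-fraction decomposition: -1801/(2145*(w + 7)) + 17/(240*(w + 2)) - 1/(105*(w + 1)) + 797/(660*(w - 4)) - 3537/(1456*(w - 6)).
Integrate each term: A/(w−a) contributes A·log|w−a|.

-3537*log(w - 6)/1456 + 797*log(w - 4)/660 - log(w + 1)/105 + 17*log(w + 2)/240 - 1801*log(w + 7)/2145 + C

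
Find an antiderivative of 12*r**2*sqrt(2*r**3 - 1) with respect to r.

4*(2*r**3 - 1)**(3/2)/3 + C

Let u = 2*r**3 - 1, so du = (6*r**2) dr.
Rewriting, the integral becomes 2·∫ √u du = 2·(2/3)u^(3/2).
Substituting back, u = 2*r**3 - 1.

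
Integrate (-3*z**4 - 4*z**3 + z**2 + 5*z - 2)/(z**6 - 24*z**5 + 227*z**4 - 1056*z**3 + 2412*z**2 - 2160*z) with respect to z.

log(z)/1080 + 2123*log(z - 6)/12 - 2327*log(z - 5)/10 + 495*log(z - 4)/8 - 329*log(z - 3)/54 + 1172/(9*z - 54) + C

Factor the denominator: z*(z - 6)**2*(z - 5)*(z - 4)*(z - 3).
Partial-fraction decomposition: -329/(54*(z - 3)) + 495/(8*(z - 4)) - 2327/(10*(z - 5)) + 2123/(12*(z - 6)) - 1172/(9*(z - 6)**2) + 1/(1080*z).
Integrate each term; A/(z−a) gives A·log|z−a|; A/(z−a)² gives −A/(z−a).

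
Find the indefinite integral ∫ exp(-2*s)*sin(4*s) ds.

Let I denote the integral. Integrate by parts with u = sin(4*s), dv = exp(-2*s) ds, so v = -exp(-2*s)/2: I = -exp(-2*s)*sin(4*s)/2 + 2·∫ exp(-2*s)*cos(4*s) ds.
Apply parts again with u = cos(4*s), dv = exp(-2*s) ds: ∫ exp(-2*s)*cos(4*s) ds = -exp(-2*s)*cos(4*s)/2 − 2·I. Substituting back brings back I: I = -exp(-2*s)*sin(4*s)/2 - exp(-2*s)*cos(4*s) − 4·I.
Solving for I: (1 + 4)·I equals the remaining terms, so I = (1/5)·(-exp(-2*s)*sin(4*s)/2 - exp(-2*s)*cos(4*s)).

-exp(-2*s)*sin(4*s)/10 - exp(-2*s)*cos(4*s)/5 + C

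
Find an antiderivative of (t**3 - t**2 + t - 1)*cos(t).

Use integration by parts with u = t**3 - t**2 + t - 1, dv = cos(t) dt, so v = sin(t).
Apply parts 3 times (tabular method): alternate signs, differentiate u down to 0, integrate dv up.

t**3*sin(t) - t**2*sin(t) + 3*t**2*cos(t) - 5*t*sin(t) - 2*t*cos(t) + sin(t) - 5*cos(t) + C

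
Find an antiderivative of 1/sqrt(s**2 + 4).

Substitute s = 2·tan(θ), so ds = 2·sec(θ)^2 dθ and the radical becomes sqrt(s**2 + 4) = 2·sec(θ) by the Pythagorean identity.
Integrate the resulting trig expression in θ, then back-substitute tan(θ) = s/2, sec(θ) = sqrt(s**2 + 4)/2 (absorbing any constant into C).

log(s + sqrt(s**2 + 4)) + C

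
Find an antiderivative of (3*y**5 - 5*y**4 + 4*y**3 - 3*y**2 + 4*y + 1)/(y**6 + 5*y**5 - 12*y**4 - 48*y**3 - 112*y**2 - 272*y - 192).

Factor the denominator: (y - 4)*(y + 1)*(y + 2)*(y + 6)*(y**2 + 4).
Partial-fraction decomposition: -(593*y + 1852)/(4000*(y**2 + 4)) + 30803/(8000*(y + 6)) - 227/(192*(y + 2)) + 18/(125*(y + 1)) + 2017/(6000*(y - 4)).
Integrate each term; A/(y−a) gives A·log|y−a|; the (By+D)/(y²+p²) term gives a log and an atan.

2017*log(y - 4)/6000 + 18*log(y + 1)/125 - 227*log(y + 2)/192 + 30803*log(y + 6)/8000 - 593*log(y**2 + 4)/8000 - 463*atan(y/2)/2000 + C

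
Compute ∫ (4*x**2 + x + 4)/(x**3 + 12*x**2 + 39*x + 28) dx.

Factor the denominator: (x + 1)*(x + 4)*(x + 7).
Partial-fraction decomposition: 193/(18*(x + 7)) - 64/(9*(x + 4)) + 7/(18*(x + 1)).
Integrate each term: A/(x−a) contributes A·log|x−a|.

7*log(x + 1)/18 - 64*log(x + 4)/9 + 193*log(x + 7)/18 + C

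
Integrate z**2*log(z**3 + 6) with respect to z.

Let u = z**3 + 6, so du = (3*z**2) dz.
The integral becomes (1/3)·∫ log(u) du; integrate by parts with u′=log(u), dv′=du.

z**3*log(z**3 + 6)/3 - z**3/3 + 2*log(z**3 + 6) + C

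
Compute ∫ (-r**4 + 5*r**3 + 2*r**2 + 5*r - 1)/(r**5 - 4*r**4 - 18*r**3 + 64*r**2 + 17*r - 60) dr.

Factor the denominator: (r - 5)*(r - 3)*(r - 1)*(r + 1)*(r + 4).
Partial-fraction decomposition: -113/(189*(r + 4)) + 5/(72*(r + 1)) + 1/(8*(r - 1)) - 43/(56*(r - 3)) + 37/(216*(r - 5)).
Integrate each term: A/(r−a) contributes A·log|r−a|.

37*log(r - 5)/216 - 43*log(r - 3)/56 + log(r - 1)/8 + 5*log(r + 1)/72 - 113*log(r + 4)/189 + C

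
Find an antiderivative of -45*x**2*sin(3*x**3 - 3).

5*cos(3*x**3 - 3) + C

Let u = 3*x**3 - 3, so du = (9*x**2) dx.
Rewriting, the integral becomes -5·∫ sin(u) du = -5·-cos(u).
Substituting back, u = 3*x**3 - 3.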